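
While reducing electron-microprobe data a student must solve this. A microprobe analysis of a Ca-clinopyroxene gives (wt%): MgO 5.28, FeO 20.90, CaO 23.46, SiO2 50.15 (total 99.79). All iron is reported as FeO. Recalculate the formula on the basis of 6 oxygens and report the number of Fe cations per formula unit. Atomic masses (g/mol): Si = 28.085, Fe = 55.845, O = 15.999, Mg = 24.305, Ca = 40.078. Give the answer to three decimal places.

0.696 Fe apfu

MgO (M=40.304): mol = 0.13100; Mg = 0.13100, O = 0.13100.
FeO (M=71.844): mol = 0.29091; Fe = 0.29091, O = 0.29091.
CaO (M=56.077): mol = 0.41835; Ca = 0.41835, O = 0.41835.
SiO2 (M=60.083): mol = 0.83468; Si = 0.83468, O = 1.66936.
ΣO = 2.50962; factor = 6/ΣO = 2.39080.
Fe apfu = 0.29091 × 2.39080 = 0.696.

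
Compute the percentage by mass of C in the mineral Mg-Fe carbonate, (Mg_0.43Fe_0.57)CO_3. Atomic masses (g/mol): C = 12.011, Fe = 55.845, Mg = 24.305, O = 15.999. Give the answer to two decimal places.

M((Mg_0.43Fe_0.57)CO_3) = 102.291 g/mol.
C contributes 1 × 12.011 = 12.011 g per mole.
12.011/102.291 = 0.1174 → 11.74%.

11.74 wt%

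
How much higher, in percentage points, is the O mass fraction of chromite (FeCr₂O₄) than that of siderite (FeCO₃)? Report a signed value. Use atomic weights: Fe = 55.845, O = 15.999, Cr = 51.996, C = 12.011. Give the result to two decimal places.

-12.84 percentage points

First mineral: 63.996 g O in 223.833 g formula = 28.59 wt% O.
Second mineral: 47.997 g O in 115.853 g formula = 41.43 wt% O.
28.59% − 41.43% gives a difference of -12.84 percentage points.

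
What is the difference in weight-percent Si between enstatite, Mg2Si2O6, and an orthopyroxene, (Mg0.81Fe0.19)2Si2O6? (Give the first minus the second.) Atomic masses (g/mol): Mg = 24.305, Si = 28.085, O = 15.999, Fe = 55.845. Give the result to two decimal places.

1.58 percentage points

First mineral: 56.170 g Si in 200.774 g formula = 27.98 wt% Si.
Second mineral: 56.170 g Si in 212.759 g formula = 26.40 wt% Si.
27.98% − 26.40% gives a difference of 1.58 percentage points.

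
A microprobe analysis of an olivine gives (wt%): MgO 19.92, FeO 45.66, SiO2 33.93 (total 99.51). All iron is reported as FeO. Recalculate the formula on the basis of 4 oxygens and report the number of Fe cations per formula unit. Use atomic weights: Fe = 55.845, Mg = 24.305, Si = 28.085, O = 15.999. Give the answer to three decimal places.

1.125 Fe apfu

19.92 wt% MgO ÷ 40.304 g/mol = 0.49424 mol, giving 0.49424 Mg and 0.49424 O.
45.66 wt% FeO ÷ 71.844 g/mol = 0.63554 mol, giving 0.63554 Fe and 0.63554 O.
33.93 wt% SiO2 ÷ 60.083 g/mol = 0.56472 mol, giving 0.56472 Si and 1.12944 O.
Oxygen sums to 2.25922; scaling by 4/2.25922 = 1.77052 puts the formula on 4 O.
Fe: 0.63554 × 1.77052 = 1.125 atoms per formula unit.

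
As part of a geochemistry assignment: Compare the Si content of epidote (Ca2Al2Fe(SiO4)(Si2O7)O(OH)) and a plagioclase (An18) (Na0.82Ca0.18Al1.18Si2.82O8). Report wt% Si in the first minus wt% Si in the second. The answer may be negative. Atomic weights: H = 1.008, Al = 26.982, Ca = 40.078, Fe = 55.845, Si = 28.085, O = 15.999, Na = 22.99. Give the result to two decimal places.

-12.44 percentage points

M(Ca2Al2Fe(SiO4)(Si2O7)O(OH)) = 483.215 g/mol, so wt% Si = 84.255/483.215 × 100 = 17.44%.
M(Na0.82Ca0.18Al1.18Si2.82O8) = 265.096 g/mol, so wt% Si = 79.200/265.096 × 100 = 29.88%.
17.44 − 29.88 = -12.44 pp.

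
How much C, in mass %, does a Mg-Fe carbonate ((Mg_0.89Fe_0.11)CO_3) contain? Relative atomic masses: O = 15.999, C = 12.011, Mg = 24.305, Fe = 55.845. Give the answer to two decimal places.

13.68 mass %

Molar mass of (Mg_0.89Fe_0.11)CO_3: 0.89*24.305 + 0.11*55.845 + 1*12.011 + 3*15.999 = 87.782 g/mol.
Mass of C per formula unit: 1 × 12.011 = 12.011 g.
Weight fraction C = 12.011 / 87.782 = 0.1368.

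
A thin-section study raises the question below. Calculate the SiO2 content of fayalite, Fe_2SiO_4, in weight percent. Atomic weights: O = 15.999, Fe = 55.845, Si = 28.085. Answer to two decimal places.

Molar mass of Fe_2SiO_4 = 2*55.845 + 1*28.085 + 4*15.999 = 203.771 g/mol.
Each formula unit contains 1 Si, equivalent to 1/1 = 1.0000 mol SiO2.
M(SiO2) = 1×28.085 + 2×15.999 = 60.083 g/mol.
Mass of SiO2 per formula unit = 1.0000 × 60.083 = 60.083 g.
SiO2 wt% = 60.083 / 203.771 × 100 = 29.49%.

29.49 wt%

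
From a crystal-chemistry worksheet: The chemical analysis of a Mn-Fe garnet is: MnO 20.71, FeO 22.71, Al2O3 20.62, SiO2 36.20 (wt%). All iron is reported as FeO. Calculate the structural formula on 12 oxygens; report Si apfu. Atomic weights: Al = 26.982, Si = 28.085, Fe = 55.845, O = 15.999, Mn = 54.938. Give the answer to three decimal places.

2.988 Si apfu

MnO (M=70.937): mol = 0.29195; Mn = 0.29195, O = 0.29195.
FeO (M=71.844): mol = 0.31610; Fe = 0.31610, O = 0.31610.
Al2O3 (M=101.961): mol = 0.20223; Al = 0.40446, O = 0.60669.
SiO2 (M=60.083): mol = 0.60250; Si = 0.60250, O = 1.20500.
ΣO = 2.41974; factor = 12/ΣO = 4.95921.
Si apfu = 0.60250 × 4.95921 = 2.988.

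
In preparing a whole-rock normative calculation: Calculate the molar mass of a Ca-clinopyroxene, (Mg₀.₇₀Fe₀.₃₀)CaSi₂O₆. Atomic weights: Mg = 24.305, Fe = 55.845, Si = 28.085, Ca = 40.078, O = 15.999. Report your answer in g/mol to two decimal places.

M = 0.70·24.305 + 0.30·55.845 + 1·40.078 + 2·28.085 + 6·15.999

226.01 g/mol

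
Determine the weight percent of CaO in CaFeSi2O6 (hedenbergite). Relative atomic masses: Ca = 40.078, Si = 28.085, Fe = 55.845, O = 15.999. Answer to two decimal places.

22.60 wt%

M(CaFeSi2O6) = 248.087 g/mol; M(CaO) = 56.077 g/mol.
Moles CaO per formula unit = 1 Ca ÷ 1 = 1.0000.
CaO fraction = (1.0000 × 56.077) / 248.087 = 56.077/248.087 = 0.2260.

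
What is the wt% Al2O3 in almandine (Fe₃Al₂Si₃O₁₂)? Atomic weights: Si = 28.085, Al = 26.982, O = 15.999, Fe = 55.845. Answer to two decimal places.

20.48 wt%

Formula mass = 497.742 g/mol.
2 Al → 1.0000 mol Al2O3 per formula unit; M(Al2O3) = 101.961, so Al2O3 mass = 101.961 g.
101.961/497.742 × 100 = 20.48 wt%.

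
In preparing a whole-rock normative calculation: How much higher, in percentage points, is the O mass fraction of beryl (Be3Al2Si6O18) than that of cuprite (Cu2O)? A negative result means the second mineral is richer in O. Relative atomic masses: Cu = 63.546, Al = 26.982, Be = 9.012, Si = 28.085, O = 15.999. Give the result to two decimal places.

42.40 percentage points

First mineral: 287.982 g O in 537.492 g formula = 53.58 wt% O.
Second mineral: 15.999 g O in 143.091 g formula = 11.18 wt% O.
53.58% − 11.18% gives a difference of 42.40 percentage points.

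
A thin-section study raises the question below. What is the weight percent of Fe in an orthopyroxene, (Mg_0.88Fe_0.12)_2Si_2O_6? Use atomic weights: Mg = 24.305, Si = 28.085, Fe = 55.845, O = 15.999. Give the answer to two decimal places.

M((Mg_0.88Fe_0.12)_2Si_2O_6) = 208.344 g/mol.
Fe contributes 0.24 × 55.845 = 13.403 g per mole.
13.403/208.344 = 0.0643 → 6.43%.

6.43 wt%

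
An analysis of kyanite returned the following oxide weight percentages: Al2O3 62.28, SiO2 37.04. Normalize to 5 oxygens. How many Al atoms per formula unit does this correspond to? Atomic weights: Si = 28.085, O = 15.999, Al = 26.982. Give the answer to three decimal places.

62.28 wt% Al2O3 ÷ 101.961 g/mol = 0.61082 mol, giving 1.22164 Al and 1.83246 O.
37.04 wt% SiO2 ÷ 60.083 g/mol = 0.61648 mol, giving 0.61648 Si and 1.23296 O.
Oxygen sums to 3.06542; scaling by 5/3.06542 = 1.63110 puts the formula on 5 O.
Al: 1.22164 × 1.63110 = 1.993 atoms per formula unit.

1.993 Al apfu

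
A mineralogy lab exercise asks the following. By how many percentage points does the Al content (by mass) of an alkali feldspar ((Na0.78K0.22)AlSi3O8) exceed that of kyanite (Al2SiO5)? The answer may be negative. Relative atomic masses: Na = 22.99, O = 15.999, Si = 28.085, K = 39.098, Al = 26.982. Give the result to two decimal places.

Al in (Na0.78K0.22)AlSi3O8: molar mass 265.763 g/mol; 1×26.982 = 26.982 g → 10.15 wt%.
Al in Al2SiO5: molar mass 162.044 g/mol; 2×26.982 = 53.964 g → 33.30 wt%.
Difference = 10.15 − 33.30 = -23.15 percentage points.

-23.15 percentage points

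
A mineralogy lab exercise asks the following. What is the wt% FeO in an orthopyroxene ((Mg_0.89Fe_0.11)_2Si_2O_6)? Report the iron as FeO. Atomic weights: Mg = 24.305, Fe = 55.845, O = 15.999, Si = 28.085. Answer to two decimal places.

M((Mg_0.89Fe_0.11)_2Si_2O_6) = 207.713 g/mol; M(FeO) = 71.844 g/mol.
Moles FeO per formula unit = 0.22 Fe ÷ 1 = 0.2200.
FeO fraction = (0.2200 × 71.844) / 207.713 = 15.806/207.713 = 0.0761.

7.61 wt%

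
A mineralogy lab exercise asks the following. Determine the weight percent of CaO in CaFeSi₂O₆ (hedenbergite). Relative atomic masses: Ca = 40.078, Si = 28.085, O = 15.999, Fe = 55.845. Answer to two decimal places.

22.60 wt%

Formula mass = 248.087 g/mol.
1 Ca → 1.0000 mol CaO per formula unit; M(CaO) = 56.077, so CaO mass = 56.077 g.
56.077/248.087 × 100 = 22.60 wt%.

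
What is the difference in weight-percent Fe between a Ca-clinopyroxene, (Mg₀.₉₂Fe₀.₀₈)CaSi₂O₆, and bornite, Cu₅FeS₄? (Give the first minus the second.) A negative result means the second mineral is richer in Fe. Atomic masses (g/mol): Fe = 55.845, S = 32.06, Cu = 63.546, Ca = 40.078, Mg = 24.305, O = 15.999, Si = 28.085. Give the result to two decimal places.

-9.09 percentage points

Fe in (Mg₀.₉₂Fe₀.₀₈)CaSi₂O₆: molar mass 219.070 g/mol; 0.08×55.845 = 4.468 g → 2.04 wt%.
Fe in Cu₅FeS₄: molar mass 501.815 g/mol; 1×55.845 = 55.845 g → 11.13 wt%.
Difference = 2.04 − 11.13 = -9.09 percentage points.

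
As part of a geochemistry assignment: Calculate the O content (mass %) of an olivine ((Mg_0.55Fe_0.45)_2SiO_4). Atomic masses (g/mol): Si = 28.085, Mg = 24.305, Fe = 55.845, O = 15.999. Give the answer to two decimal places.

Formula mass = 1.10*24.305 + 0.90*55.845 + 1*28.085 + 4*15.999 = 169.077 g/mol, of which 63.996 g is O.
So O makes up 63.996/169.077 = 0.3785 of the mass, i.e. 37.85%.

37.85 mass %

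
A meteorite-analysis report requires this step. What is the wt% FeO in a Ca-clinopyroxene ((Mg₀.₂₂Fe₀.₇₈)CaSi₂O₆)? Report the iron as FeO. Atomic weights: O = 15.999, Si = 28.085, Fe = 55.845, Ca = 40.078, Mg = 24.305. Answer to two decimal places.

23.24 wt%

Molar mass of (Mg₀.₂₂Fe₀.₇₈)CaSi₂O₆ = 0.22×24.305 + 0.78×55.845 + 1×40.078 + 2×28.085 + 6×15.999 = 241.148 g/mol.
Each formula unit contains 0.78 Fe, equivalent to 0.78/1 = 0.7800 mol FeO.
M(FeO) = 1×55.845 + 1×15.999 = 71.844 g/mol.
Mass of FeO per formula unit = 0.7800 × 71.844 = 56.038 g.
FeO wt% = 56.038 / 241.148 × 100 = 23.24%.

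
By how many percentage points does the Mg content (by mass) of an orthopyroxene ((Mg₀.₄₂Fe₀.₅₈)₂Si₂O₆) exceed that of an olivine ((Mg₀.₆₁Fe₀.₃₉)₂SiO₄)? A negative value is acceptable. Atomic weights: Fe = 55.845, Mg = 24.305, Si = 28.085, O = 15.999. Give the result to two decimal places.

-9.34 percentage points

Mg in (Mg₀.₄₂Fe₀.₅₈)₂Si₂O₆: molar mass 237.360 g/mol; 0.84×24.305 = 20.416 g → 8.60 wt%.
Mg in (Mg₀.₆₁Fe₀.₃₉)₂SiO₄: molar mass 165.292 g/mol; 1.22×24.305 = 29.652 g → 17.94 wt%.
Difference = 8.60 − 17.94 = -9.34 percentage points.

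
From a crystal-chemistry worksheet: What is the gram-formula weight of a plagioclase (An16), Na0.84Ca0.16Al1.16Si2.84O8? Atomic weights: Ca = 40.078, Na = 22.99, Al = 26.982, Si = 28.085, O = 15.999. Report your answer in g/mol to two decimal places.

Na: 0.84 × 22.99 = 19.3116
Ca: 0.16 × 40.078 = 6.4125
Al: 1.16 × 26.982 = 31.2991
Si: 2.84 × 28.085 = 79.7614
O: 8 × 15.999 = 127.9920
Summing the contributions gives the formula mass.

264.78 g/mol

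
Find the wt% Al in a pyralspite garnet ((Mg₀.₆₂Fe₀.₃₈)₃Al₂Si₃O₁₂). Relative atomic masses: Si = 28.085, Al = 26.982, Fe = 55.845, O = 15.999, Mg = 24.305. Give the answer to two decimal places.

Molar mass of (Mg₀.₆₂Fe₀.₃₈)₃Al₂Si₃O₁₂: 1.86*24.305 + 1.14*55.845 + 2*26.982 + 3*28.085 + 12*15.999 = 439.078 g/mol.
Mass of Al per formula unit: 2 × 26.982 = 53.964 g.
Weight fraction Al = 53.964 / 439.078 = 0.1229.

12.29 mass %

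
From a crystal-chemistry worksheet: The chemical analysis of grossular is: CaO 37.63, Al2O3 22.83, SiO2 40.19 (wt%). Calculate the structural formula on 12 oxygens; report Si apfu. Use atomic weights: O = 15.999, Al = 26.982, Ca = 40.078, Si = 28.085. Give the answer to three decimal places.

CaO (M=56.077): mol = 0.67104; Ca = 0.67104, O = 0.67104.
Al2O3 (M=101.961): mol = 0.22391; Al = 0.44782, O = 0.67173.
SiO2 (M=60.083): mol = 0.66891; Si = 0.66891, O = 1.33782.
ΣO = 2.68059; factor = 12/ΣO = 4.47663.
Si apfu = 0.66891 × 4.47663 = 2.994.

2.994 Si apfu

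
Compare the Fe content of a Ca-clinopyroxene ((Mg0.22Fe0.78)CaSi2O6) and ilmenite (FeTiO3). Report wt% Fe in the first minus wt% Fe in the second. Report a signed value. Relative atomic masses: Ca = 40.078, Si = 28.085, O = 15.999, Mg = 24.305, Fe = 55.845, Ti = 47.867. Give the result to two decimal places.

M((Mg0.22Fe0.78)CaSi2O6) = 241.148 g/mol, so wt% Fe = 43.559/241.148 × 100 = 18.06%.
M(FeTiO3) = 151.709 g/mol, so wt% Fe = 55.845/151.709 × 100 = 36.81%.
18.06 − 36.81 = -18.75 pp.

-18.75 percentage points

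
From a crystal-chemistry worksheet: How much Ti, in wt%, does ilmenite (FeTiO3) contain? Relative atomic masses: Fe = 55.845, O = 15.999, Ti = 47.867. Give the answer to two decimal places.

Formula mass = 1*55.845 + 1*47.867 + 3*15.999 = 151.709 g/mol, of which 47.867 g is Ti.
So Ti makes up 47.867/151.709 = 0.3155 of the mass, i.e. 31.55%.

31.55 wt%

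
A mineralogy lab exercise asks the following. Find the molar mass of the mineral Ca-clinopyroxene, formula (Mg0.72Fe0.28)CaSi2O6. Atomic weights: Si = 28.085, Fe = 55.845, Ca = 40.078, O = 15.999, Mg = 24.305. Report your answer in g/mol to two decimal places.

225.38 g/mol

Mg: 0.72 × 24.305 = 17.4996
Fe: 0.28 × 55.845 = 15.6366
Ca: 1 × 40.078 = 40.0780
Si: 2 × 28.085 = 56.1700
O: 6 × 15.999 = 95.9940
Summing the contributions gives the formula mass.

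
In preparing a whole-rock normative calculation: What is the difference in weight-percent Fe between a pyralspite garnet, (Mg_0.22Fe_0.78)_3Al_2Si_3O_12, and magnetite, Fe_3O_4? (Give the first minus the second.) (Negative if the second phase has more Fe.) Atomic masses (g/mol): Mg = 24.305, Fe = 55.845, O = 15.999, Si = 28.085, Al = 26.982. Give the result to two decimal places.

-44.96 percentage points

M((Mg_0.22Fe_0.78)_3Al_2Si_3O_12) = 476.926 g/mol, so wt% Fe = 130.677/476.926 × 100 = 27.40%.
M(Fe_3O_4) = 231.531 g/mol, so wt% Fe = 167.535/231.531 × 100 = 72.36%.
27.40 − 72.36 = -44.96 pp.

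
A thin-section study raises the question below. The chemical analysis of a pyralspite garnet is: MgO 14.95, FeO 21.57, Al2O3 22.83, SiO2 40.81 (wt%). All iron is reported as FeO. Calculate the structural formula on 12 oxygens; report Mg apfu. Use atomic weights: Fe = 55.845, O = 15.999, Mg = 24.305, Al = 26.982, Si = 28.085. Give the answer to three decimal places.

MgO (M=40.304): mol = 0.37093; Mg = 0.37093, O = 0.37093.
FeO (M=71.844): mol = 0.30023; Fe = 0.30023, O = 0.30023.
Al2O3 (M=101.961): mol = 0.22391; Al = 0.44782, O = 0.67173.
SiO2 (M=60.083): mol = 0.67923; Si = 0.67923, O = 1.35846.
ΣO = 2.70135; factor = 12/ΣO = 4.44222.
Mg apfu = 0.37093 × 4.44222 = 1.648.

1.648 Mg apfu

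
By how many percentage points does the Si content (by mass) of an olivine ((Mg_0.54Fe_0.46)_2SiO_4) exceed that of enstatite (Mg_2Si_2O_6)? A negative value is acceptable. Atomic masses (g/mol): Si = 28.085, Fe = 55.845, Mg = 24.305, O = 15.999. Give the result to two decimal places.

-11.43 percentage points

M((Mg_0.54Fe_0.46)_2SiO_4) = 169.708 g/mol, so wt% Si = 28.085/169.708 × 100 = 16.55%.
M(Mg_2Si_2O_6) = 200.774 g/mol, so wt% Si = 56.170/200.774 × 100 = 27.98%.
16.55 − 27.98 = -11.43 pp.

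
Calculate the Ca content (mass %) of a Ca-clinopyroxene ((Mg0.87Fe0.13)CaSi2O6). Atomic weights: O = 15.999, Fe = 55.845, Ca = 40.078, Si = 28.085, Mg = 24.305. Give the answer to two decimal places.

Formula mass = 0.87·24.305 + 0.13·55.845 + 1·40.078 + 2·28.085 + 6·15.999 = 220.647 g/mol, of which 40.078 g is Ca.
So Ca makes up 40.078/220.647 = 0.1816 of the mass, i.e. 18.16%.

18.16 mass %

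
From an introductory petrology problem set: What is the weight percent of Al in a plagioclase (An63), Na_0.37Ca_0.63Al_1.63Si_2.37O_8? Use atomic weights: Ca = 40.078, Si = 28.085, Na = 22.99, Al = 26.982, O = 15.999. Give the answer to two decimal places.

Formula mass = 0.37×22.99 + 0.63×40.078 + 1.63×26.982 + 2.37×28.085 + 8×15.999 = 272.290 g/mol, of which 43.981 g is Al.
So Al makes up 43.981/272.290 = 0.1615 of the mass, i.e. 16.15%.

16.15 weight percent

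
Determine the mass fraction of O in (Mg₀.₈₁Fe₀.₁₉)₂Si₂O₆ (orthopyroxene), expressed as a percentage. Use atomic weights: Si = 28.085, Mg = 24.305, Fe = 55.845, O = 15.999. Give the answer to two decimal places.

45.12 mass %

M((Mg₀.₈₁Fe₀.₁₉)₂Si₂O₆) = 212.759 g/mol.
O contributes 6 × 15.999 = 95.994 g per mole.
95.994/212.759 = 0.4512 → 45.12%.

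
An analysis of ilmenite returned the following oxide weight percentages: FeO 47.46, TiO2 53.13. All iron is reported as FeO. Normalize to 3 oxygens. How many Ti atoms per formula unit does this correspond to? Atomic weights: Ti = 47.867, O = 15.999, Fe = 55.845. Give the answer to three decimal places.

47.46 wt% FeO ÷ 71.844 g/mol = 0.66060 mol, giving 0.66060 Fe and 0.66060 O.
53.13 wt% TiO2 ÷ 79.865 g/mol = 0.66525 mol, giving 0.66525 Ti and 1.33050 O.
Oxygen sums to 1.99110; scaling by 3/1.99110 = 1.50670 puts the formula on 3 O.
Ti: 0.66525 × 1.50670 = 1.002 atoms per formula unit.

1.002 Ti apfu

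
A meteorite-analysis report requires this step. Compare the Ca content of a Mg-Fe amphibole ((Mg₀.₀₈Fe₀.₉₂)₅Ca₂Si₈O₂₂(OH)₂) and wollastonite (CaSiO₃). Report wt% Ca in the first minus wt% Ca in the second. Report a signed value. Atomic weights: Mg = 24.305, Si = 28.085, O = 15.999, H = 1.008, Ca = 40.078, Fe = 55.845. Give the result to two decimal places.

-26.13 percentage points

M((Mg₀.₀₈Fe₀.₉₂)₅Ca₂Si₈O₂₂(OH)₂) = 957.437 g/mol, so wt% Ca = 80.156/957.437 × 100 = 8.37%.
M(CaSiO₃) = 116.160 g/mol, so wt% Ca = 40.078/116.160 × 100 = 34.50%.
8.37 − 34.50 = -26.13 pp.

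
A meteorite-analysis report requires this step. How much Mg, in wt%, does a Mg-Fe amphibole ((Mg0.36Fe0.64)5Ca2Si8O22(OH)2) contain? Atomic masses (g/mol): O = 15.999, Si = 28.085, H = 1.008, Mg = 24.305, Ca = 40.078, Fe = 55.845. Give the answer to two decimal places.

4.79 wt%

Formula mass = 1.80×24.305 + 3.20×55.845 + 2×40.078 + 8×28.085 + 24×15.999 + 2×1.008 = 913.281 g/mol, of which 43.749 g is Mg.
So Mg makes up 43.749/913.281 = 0.0479 of the mass, i.e. 4.79%.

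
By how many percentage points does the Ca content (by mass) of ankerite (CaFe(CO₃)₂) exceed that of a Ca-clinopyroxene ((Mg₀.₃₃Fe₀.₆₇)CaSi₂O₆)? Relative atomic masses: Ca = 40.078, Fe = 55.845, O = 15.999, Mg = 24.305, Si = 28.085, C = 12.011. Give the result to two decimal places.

First mineral: 40.078 g Ca in 215.939 g formula = 18.56 wt% Ca.
Second mineral: 40.078 g Ca in 237.679 g formula = 16.86 wt% Ca.
18.56% − 16.86% gives a difference of 1.70 percentage points.

1.70 percentage points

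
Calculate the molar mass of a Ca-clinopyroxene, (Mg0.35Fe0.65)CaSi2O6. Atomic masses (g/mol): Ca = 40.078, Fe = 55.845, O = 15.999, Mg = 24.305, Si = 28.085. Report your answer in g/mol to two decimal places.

The formula mass is the sum 0.35(24.305) + 0.65(55.845) + 1(40.078) + 2(28.085) + 6(15.999).

237.05 g/mol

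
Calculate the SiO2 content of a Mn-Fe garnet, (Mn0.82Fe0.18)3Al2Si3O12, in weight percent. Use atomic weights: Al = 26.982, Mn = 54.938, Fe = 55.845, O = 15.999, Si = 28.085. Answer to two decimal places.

Formula mass = 495.511 g/mol.
3 Si → 3.0000 mol SiO2 per formula unit; M(SiO2) = 60.083, so SiO2 mass = 180.249 g.
180.249/495.511 × 100 = 36.38 wt%.

36.38 wt%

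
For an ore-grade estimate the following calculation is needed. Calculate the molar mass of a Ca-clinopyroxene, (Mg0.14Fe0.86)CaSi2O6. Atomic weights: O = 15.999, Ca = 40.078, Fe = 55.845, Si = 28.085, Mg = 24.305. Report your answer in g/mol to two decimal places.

The formula mass is the sum 0.14*24.305 + 0.86*55.845 + 1*40.078 + 2*28.085 + 6*15.999.

243.67 g/mol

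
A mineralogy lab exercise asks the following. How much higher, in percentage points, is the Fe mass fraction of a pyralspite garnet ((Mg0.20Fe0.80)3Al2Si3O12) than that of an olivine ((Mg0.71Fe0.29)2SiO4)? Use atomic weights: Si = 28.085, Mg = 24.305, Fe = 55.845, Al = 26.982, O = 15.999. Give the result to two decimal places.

First mineral: 134.028 g Fe in 478.818 g formula = 27.99 wt% Fe.
Second mineral: 32.390 g Fe in 158.984 g formula = 20.37 wt% Fe.
27.99% − 20.37% gives a difference of 7.62 percentage points.

7.62 percentage points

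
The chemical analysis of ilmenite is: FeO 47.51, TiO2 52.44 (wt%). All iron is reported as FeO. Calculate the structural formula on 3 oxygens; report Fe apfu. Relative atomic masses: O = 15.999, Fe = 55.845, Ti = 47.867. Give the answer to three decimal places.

1.005 Fe apfu

FeO: 47.51/71.844 = 0.66129 mol → 0.66129 mol Fe, 0.66129 mol O.
TiO2: 52.44/79.865 = 0.65661 mol → 0.65661 mol Ti, 1.31322 mol O.
Total oxygen = 1.97451 mol. Normalization factor = 3/1.97451 = 1.51936.
Fe per 3 O = 0.66129 × 1.51936 = 1.005.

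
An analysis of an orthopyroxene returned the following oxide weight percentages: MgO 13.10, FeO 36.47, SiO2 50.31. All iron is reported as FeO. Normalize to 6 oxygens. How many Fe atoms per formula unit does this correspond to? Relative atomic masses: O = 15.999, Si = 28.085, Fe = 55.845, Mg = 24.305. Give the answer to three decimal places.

1.215 Fe apfu

MgO (M=40.304): mol = 0.32503; Mg = 0.32503, O = 0.32503.
FeO (M=71.844): mol = 0.50763; Fe = 0.50763, O = 0.50763.
SiO2 (M=60.083): mol = 0.83734; Si = 0.83734, O = 1.67468.
ΣO = 2.50734; factor = 6/ΣO = 2.39297.
Fe apfu = 0.50763 × 2.39297 = 1.215.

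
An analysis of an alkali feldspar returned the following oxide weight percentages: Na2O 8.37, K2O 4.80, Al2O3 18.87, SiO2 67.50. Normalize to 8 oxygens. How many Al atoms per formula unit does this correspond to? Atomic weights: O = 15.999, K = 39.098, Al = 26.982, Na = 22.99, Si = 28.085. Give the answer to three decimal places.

Na2O: 8.37/61.979 = 0.13505 mol → 0.27010 mol Na, 0.13505 mol O.
K2O: 4.80/94.195 = 0.05096 mol → 0.10192 mol K, 0.05096 mol O.
Al2O3: 18.87/101.961 = 0.18507 mol → 0.37014 mol Al, 0.55521 mol O.
SiO2: 67.50/60.083 = 1.12345 mol → 1.12345 mol Si, 2.24690 mol O.
Total oxygen = 2.98812 mol. Normalization factor = 8/2.98812 = 2.67727.
Al per 8 O = 0.37014 × 2.67727 = 0.991.

0.991 Al apfu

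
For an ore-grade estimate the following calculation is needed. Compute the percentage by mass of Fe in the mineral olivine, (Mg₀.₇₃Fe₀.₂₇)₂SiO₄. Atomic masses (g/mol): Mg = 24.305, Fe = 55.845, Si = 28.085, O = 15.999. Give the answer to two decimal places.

19.12 weight percent

Molar mass of (Mg₀.₇₃Fe₀.₂₇)₂SiO₄: 1.46*24.305 + 0.54*55.845 + 1*28.085 + 4*15.999 = 157.723 g/mol.
Mass of Fe per formula unit: 0.54 × 55.845 = 30.156 g.
Weight fraction Fe = 30.156 / 157.723 = 0.1912.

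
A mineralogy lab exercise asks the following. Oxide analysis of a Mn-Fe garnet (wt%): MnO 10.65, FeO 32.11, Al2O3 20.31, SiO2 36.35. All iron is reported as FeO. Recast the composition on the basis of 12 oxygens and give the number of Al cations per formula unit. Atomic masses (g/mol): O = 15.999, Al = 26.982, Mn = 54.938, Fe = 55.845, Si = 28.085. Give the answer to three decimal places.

MnO (M=70.937): mol = 0.15013; Mn = 0.15013, O = 0.15013.
FeO (M=71.844): mol = 0.44694; Fe = 0.44694, O = 0.44694.
Al2O3 (M=101.961): mol = 0.19919; Al = 0.39838, O = 0.59757.
SiO2 (M=60.083): mol = 0.60500; Si = 0.60500, O = 1.21000.
ΣO = 2.40464; factor = 12/ΣO = 4.99035.
Al apfu = 0.39838 × 4.99035 = 1.988.

1.988 Al apfu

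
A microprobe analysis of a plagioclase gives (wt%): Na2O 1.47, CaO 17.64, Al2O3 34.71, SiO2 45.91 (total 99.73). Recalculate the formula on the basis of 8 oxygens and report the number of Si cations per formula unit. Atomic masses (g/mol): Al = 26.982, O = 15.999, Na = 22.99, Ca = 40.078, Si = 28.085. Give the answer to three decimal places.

Na2O: 1.47/61.979 = 0.02372 mol → 0.04744 mol Na, 0.02372 mol O.
CaO: 17.64/56.077 = 0.31457 mol → 0.31457 mol Ca, 0.31457 mol O.
Al2O3: 34.71/101.961 = 0.34042 mol → 0.68084 mol Al, 1.02126 mol O.
SiO2: 45.91/60.083 = 0.76411 mol → 0.76411 mol Si, 1.52822 mol O.
Total oxygen = 2.88777 mol. Normalization factor = 8/2.88777 = 2.77030.
Si per 8 O = 0.76411 × 2.77030 = 2.117.

2.117 Si apfu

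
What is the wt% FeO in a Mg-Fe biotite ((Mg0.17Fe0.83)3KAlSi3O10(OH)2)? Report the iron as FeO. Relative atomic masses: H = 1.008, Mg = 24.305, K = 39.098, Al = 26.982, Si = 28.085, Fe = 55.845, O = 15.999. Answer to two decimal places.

36.08 wt%

Molar mass of (Mg0.17Fe0.83)3KAlSi3O10(OH)2 = 0.51*24.305 + 2.49*55.845 + 1*39.098 + 1*26.982 + 3*28.085 + 12*15.999 + 2*1.008 = 495.789 g/mol.
Each formula unit contains 2.49 Fe, equivalent to 2.49/1 = 2.4900 mol FeO.
M(FeO) = 1×55.845 + 1×15.999 = 71.844 g/mol.
Mass of FeO per formula unit = 2.4900 × 71.844 = 178.892 g.
FeO wt% = 178.892 / 495.789 × 100 = 36.08%.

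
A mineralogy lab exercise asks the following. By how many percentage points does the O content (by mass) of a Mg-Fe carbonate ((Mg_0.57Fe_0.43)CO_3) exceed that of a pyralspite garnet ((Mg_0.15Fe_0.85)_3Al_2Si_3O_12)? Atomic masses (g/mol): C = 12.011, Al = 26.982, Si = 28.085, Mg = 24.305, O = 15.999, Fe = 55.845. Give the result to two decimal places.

9.34 percentage points

O in (Mg_0.57Fe_0.43)CO_3: molar mass 97.875 g/mol; 3×15.999 = 47.997 g → 49.04 wt%.
O in (Mg_0.15Fe_0.85)_3Al_2Si_3O_12: molar mass 483.549 g/mol; 12×15.999 = 191.988 g → 39.70 wt%.
Difference = 49.04 − 39.70 = 9.34 percentage points.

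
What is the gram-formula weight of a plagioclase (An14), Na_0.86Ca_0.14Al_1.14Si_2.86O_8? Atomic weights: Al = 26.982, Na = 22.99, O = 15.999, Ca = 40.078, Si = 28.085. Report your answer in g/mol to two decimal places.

The formula mass is the sum 0.86(22.99) + 0.14(40.078) + 1.14(26.982) + 2.86(28.085) + 8(15.999).

264.46 g/mol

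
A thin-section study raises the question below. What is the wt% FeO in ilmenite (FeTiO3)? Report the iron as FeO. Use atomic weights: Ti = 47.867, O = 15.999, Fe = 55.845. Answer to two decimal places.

47.36 wt%

Molar mass of FeTiO3 = 1*55.845 + 1*47.867 + 3*15.999 = 151.709 g/mol.
Each formula unit contains 1 Fe, equivalent to 1/1 = 1.0000 mol FeO.
M(FeO) = 1×55.845 + 1×15.999 = 71.844 g/mol.
Mass of FeO per formula unit = 1.0000 × 71.844 = 71.844 g.
FeO wt% = 71.844 / 151.709 × 100 = 47.36%.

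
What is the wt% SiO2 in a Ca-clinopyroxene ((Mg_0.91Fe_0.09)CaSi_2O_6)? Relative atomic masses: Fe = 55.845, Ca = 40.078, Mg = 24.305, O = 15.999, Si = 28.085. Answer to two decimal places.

M((Mg_0.91Fe_0.09)CaSi_2O_6) = 219.386 g/mol; M(SiO2) = 60.083 g/mol.
Moles SiO2 per formula unit = 2 Si ÷ 1 = 2.0000.
SiO2 fraction = (2.0000 × 60.083) / 219.386 = 120.166/219.386 = 0.5477.

54.77 wt%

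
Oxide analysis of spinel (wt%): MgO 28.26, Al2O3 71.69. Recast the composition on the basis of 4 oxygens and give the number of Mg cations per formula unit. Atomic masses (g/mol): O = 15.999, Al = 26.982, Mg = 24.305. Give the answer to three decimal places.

0.998 Mg apfu

MgO (M=40.304): mol = 0.70117; Mg = 0.70117, O = 0.70117.
Al2O3 (M=101.961): mol = 0.70311; Al = 1.40622, O = 2.10933.
ΣO = 2.81050; factor = 4/ΣO = 1.42323.
Mg apfu = 0.70117 × 1.42323 = 0.998.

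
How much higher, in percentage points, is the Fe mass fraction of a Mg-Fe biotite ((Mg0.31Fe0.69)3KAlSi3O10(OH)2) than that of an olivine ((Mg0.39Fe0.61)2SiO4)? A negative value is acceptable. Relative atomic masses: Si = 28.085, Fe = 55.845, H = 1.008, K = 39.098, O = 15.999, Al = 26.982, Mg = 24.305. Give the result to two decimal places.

Fe in (Mg0.31Fe0.69)3KAlSi3O10(OH)2: molar mass 482.542 g/mol; 2.07×55.845 = 115.599 g → 23.96 wt%.
Fe in (Mg0.39Fe0.61)2SiO4: molar mass 179.170 g/mol; 1.22×55.845 = 68.131 g → 38.03 wt%.
Difference = 23.96 − 38.03 = -14.07 percentage points.

-14.07 percentage points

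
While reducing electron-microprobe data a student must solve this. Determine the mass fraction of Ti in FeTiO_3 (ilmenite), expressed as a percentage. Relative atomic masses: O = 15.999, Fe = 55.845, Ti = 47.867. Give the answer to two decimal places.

31.55 wt%

Formula mass = 1*55.845 + 1*47.867 + 3*15.999 = 151.709 g/mol, of which 47.867 g is Ti.
So Ti makes up 47.867/151.709 = 0.3155 of the mass, i.e. 31.55%.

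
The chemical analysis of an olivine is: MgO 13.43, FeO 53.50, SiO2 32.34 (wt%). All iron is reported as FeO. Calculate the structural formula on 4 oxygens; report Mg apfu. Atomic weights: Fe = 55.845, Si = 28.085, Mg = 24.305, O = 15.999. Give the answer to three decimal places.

MgO: 13.43/40.304 = 0.33322 mol → 0.33322 mol Mg, 0.33322 mol O.
FeO: 53.50/71.844 = 0.74467 mol → 0.74467 mol Fe, 0.74467 mol O.
SiO2: 32.34/60.083 = 0.53826 mol → 0.53826 mol Si, 1.07652 mol O.
Total oxygen = 2.15441 mol. Normalization factor = 4/2.15441 = 1.85666.
Mg per 4 O = 0.33322 × 1.85666 = 0.619.

0.619 Mg apfu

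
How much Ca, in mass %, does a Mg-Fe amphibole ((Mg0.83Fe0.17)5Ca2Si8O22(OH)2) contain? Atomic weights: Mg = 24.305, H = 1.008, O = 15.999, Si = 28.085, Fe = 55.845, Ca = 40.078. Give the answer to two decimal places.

M((Mg0.83Fe0.17)5Ca2Si8O22(OH)2) = 839.162 g/mol.
Ca contributes 2 × 40.078 = 80.156 g per mole.
80.156/839.162 = 0.0955 → 9.55%.

9.55 mass %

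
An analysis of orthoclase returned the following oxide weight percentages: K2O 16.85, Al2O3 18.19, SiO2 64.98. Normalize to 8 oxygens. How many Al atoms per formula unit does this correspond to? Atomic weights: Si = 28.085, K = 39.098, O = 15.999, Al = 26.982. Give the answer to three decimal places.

0.992 Al apfu

16.85 wt% K2O ÷ 94.195 g/mol = 0.17888 mol, giving 0.35776 K and 0.17888 O.
18.19 wt% Al2O3 ÷ 101.961 g/mol = 0.17840 mol, giving 0.35680 Al and 0.53520 O.
64.98 wt% SiO2 ÷ 60.083 g/mol = 1.08150 mol, giving 1.08150 Si and 2.16300 O.
Oxygen sums to 2.87708; scaling by 8/2.87708 = 2.78060 puts the formula on 8 O.
Al: 0.35680 × 2.78060 = 0.992 atoms per formula unit.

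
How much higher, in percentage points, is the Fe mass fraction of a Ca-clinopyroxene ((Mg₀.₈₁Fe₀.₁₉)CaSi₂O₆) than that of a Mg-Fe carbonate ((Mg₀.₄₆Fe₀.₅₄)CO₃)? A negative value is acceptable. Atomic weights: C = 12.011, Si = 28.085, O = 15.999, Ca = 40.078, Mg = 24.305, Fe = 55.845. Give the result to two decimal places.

Fe in (Mg₀.₈₁Fe₀.₁₉)CaSi₂O₆: molar mass 222.540 g/mol; 0.19×55.845 = 10.611 g → 4.77 wt%.
Fe in (Mg₀.₄₆Fe₀.₅₄)CO₃: molar mass 101.345 g/mol; 0.54×55.845 = 30.156 g → 29.76 wt%.
Difference = 4.77 − 29.76 = -24.99 percentage points.

-24.99 percentage points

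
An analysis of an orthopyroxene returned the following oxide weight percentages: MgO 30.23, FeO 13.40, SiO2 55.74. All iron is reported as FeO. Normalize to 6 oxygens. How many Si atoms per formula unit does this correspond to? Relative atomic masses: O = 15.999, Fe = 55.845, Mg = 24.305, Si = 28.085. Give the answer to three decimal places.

MgO: 30.23/40.304 = 0.75005 mol → 0.75005 mol Mg, 0.75005 mol O.
FeO: 13.40/71.844 = 0.18652 mol → 0.18652 mol Fe, 0.18652 mol O.
SiO2: 55.74/60.083 = 0.92772 mol → 0.92772 mol Si, 1.85544 mol O.
Total oxygen = 2.79201 mol. Normalization factor = 6/2.79201 = 2.14899.
Si per 6 O = 0.92772 × 2.14899 = 1.994.

1.994 Si apfu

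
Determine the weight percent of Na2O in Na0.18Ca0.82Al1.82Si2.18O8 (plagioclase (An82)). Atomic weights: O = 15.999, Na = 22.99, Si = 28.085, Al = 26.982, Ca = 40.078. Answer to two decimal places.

2.03 wt%

Molar mass of Na0.18Ca0.82Al1.82Si2.18O8 = 0.18·22.99 + 0.82·40.078 + 1.82·26.982 + 2.18·28.085 + 8·15.999 = 275.327 g/mol.
Each formula unit contains 0.18 Na, equivalent to 0.18/2 = 0.0900 mol Na2O.
M(Na2O) = 2×22.99 + 1×15.999 = 61.979 g/mol.
Mass of Na2O per formula unit = 0.0900 × 61.979 = 5.578 g.
Na2O wt% = 5.578 / 275.327 × 100 = 2.03%.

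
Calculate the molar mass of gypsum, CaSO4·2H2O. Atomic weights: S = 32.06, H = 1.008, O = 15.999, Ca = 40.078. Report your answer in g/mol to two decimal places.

The formula mass is the sum 1*40.078 + 1*32.06 + 6*15.999 + 4*1.008.

172.16 g/mol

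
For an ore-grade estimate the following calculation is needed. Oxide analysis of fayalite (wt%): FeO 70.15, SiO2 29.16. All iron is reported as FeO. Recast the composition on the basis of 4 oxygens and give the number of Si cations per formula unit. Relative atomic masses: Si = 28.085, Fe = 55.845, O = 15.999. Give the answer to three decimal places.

FeO (M=71.844): mol = 0.97642; Fe = 0.97642, O = 0.97642.
SiO2 (M=60.083): mol = 0.48533; Si = 0.48533, O = 0.97066.
ΣO = 1.94708; factor = 4/ΣO = 2.05436.
Si apfu = 0.48533 × 2.05436 = 0.997.

0.997 Si apfu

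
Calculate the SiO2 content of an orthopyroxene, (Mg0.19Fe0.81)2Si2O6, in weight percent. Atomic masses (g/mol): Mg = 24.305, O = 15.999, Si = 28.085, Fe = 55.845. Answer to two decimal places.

47.71 wt%

M((Mg0.19Fe0.81)2Si2O6) = 251.869 g/mol; M(SiO2) = 60.083 g/mol.
Moles SiO2 per formula unit = 2 Si ÷ 1 = 2.0000.
SiO2 fraction = (2.0000 × 60.083) / 251.869 = 120.166/251.869 = 0.4771.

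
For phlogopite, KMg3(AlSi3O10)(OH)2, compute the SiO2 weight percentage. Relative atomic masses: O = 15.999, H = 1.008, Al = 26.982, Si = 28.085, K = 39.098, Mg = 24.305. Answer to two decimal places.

43.20 wt%

Formula mass = 417.254 g/mol.
3 Si → 3.0000 mol SiO2 per formula unit; M(SiO2) = 60.083, so SiO2 mass = 180.249 g.
180.249/417.254 × 100 = 43.20 wt%.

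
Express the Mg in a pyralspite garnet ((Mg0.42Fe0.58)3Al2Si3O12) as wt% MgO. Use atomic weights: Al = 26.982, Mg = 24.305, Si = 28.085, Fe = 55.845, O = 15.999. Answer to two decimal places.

Molar mass of (Mg0.42Fe0.58)3Al2Si3O12 = 1.26×24.305 + 1.74×55.845 + 2×26.982 + 3×28.085 + 12×15.999 = 458.002 g/mol.
Each formula unit contains 1.26 Mg, equivalent to 1.26/1 = 1.2600 mol MgO.
M(MgO) = 1×24.305 + 1×15.999 = 40.304 g/mol.
Mass of MgO per formula unit = 1.2600 × 40.304 = 50.783 g.
MgO wt% = 50.783 / 458.002 × 100 = 11.09%.

11.09 wt%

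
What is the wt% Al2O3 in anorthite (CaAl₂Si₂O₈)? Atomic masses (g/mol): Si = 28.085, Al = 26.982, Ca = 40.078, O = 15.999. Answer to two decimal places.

Formula mass = 278.204 g/mol.
2 Al → 1.0000 mol Al2O3 per formula unit; M(Al2O3) = 101.961, so Al2O3 mass = 101.961 g.
101.961/278.204 × 100 = 36.65 wt%.

36.65 wt%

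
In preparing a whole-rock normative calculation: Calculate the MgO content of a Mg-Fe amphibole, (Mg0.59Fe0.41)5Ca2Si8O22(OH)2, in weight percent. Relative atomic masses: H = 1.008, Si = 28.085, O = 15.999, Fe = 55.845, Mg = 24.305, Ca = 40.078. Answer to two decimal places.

Formula mass = 877.010 g/mol.
2.95 Mg → 2.9500 mol MgO per formula unit; M(MgO) = 40.304, so MgO mass = 118.897 g.
118.897/877.010 × 100 = 13.56 wt%.

13.56 wt%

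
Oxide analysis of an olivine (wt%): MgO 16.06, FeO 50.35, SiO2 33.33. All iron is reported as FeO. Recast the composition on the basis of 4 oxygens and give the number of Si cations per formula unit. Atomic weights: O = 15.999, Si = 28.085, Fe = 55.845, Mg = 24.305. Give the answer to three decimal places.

16.06 wt% MgO ÷ 40.304 g/mol = 0.39847 mol, giving 0.39847 Mg and 0.39847 O.
50.35 wt% FeO ÷ 71.844 g/mol = 0.70082 mol, giving 0.70082 Fe and 0.70082 O.
33.33 wt% SiO2 ÷ 60.083 g/mol = 0.55473 mol, giving 0.55473 Si and 1.10946 O.
Oxygen sums to 2.20875; scaling by 4/2.20875 = 1.81098 puts the formula on 4 O.
Si: 0.55473 × 1.81098 = 1.005 atoms per formula unit.

1.005 Si apfu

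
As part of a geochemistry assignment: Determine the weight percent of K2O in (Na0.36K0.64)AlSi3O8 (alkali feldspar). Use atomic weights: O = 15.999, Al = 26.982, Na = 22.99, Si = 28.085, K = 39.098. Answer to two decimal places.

11.06 wt%

Molar mass of (Na0.36K0.64)AlSi3O8 = 0.36*22.99 + 0.64*39.098 + 1*26.982 + 3*28.085 + 8*15.999 = 272.528 g/mol.
Each formula unit contains 0.64 K, equivalent to 0.64/2 = 0.3200 mol K2O.
M(K2O) = 2×39.098 + 1×15.999 = 94.195 g/mol.
Mass of K2O per formula unit = 0.3200 × 94.195 = 30.142 g.
K2O wt% = 30.142 / 272.528 × 100 = 11.06%.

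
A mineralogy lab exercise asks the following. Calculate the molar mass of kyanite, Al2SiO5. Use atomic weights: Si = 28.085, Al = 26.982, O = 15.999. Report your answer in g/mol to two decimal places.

162.04 g/mol

M = 2(26.982) + 1(28.085) + 5(15.999)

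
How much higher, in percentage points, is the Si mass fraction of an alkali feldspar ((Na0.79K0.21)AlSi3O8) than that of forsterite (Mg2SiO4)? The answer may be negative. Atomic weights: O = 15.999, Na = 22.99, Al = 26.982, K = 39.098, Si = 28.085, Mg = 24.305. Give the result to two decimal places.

First mineral: 84.255 g Si in 265.602 g formula = 31.72 wt% Si.
Second mineral: 28.085 g Si in 140.691 g formula = 19.96 wt% Si.
31.72% − 19.96% gives a difference of 11.76 percentage points.

11.76 percentage points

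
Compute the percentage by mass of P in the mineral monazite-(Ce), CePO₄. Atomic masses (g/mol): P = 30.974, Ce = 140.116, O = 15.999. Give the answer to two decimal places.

Molar mass of CePO₄: 1·140.116 + 1·30.974 + 4·15.999 = 235.086 g/mol.
Mass of P per formula unit: 1 × 30.974 = 30.974 g.
Weight fraction P = 30.974 / 235.086 = 0.1318.

13.18 weight percent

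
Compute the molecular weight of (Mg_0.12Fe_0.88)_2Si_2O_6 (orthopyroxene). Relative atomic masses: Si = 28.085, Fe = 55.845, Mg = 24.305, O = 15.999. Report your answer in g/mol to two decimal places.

256.28 g/mol

Mg: 0.24 × 24.305 = 5.8332
Fe: 1.76 × 55.845 = 98.2872
Si: 2 × 28.085 = 56.1700
O: 6 × 15.999 = 95.9940
Summing the contributions gives the formula mass.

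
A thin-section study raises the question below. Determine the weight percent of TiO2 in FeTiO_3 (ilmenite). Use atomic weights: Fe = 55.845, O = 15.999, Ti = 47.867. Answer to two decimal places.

52.64 wt%

M(FeTiO_3) = 151.709 g/mol; M(TiO2) = 79.865 g/mol.
Moles TiO2 per formula unit = 1 Ti ÷ 1 = 1.0000.
TiO2 fraction = (1.0000 × 79.865) / 151.709 = 79.865/151.709 = 0.5264.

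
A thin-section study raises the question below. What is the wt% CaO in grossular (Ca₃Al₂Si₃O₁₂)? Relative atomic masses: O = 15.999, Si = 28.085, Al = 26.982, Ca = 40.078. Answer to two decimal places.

Formula mass = 450.441 g/mol.
3 Ca → 3.0000 mol CaO per formula unit; M(CaO) = 56.077, so CaO mass = 168.231 g.
168.231/450.441 × 100 = 37.35 wt%.

37.35 wt%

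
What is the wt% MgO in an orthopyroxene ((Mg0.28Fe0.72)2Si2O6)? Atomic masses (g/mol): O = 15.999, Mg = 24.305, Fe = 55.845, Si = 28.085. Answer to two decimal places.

9.17 wt%

Molar mass of (Mg0.28Fe0.72)2Si2O6 = 0.56×24.305 + 1.44×55.845 + 2×28.085 + 6×15.999 = 246.192 g/mol.
Each formula unit contains 0.56 Mg, equivalent to 0.56/1 = 0.5600 mol MgO.
M(MgO) = 1×24.305 + 1×15.999 = 40.304 g/mol.
Mass of MgO per formula unit = 0.5600 × 40.304 = 22.570 g.
MgO wt% = 22.570 / 246.192 × 100 = 9.17%.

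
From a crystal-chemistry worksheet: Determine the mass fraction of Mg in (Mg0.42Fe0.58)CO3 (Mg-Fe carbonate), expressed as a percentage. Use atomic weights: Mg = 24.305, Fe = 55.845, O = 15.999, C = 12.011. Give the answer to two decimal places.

M((Mg0.42Fe0.58)CO3) = 102.606 g/mol.
Mg contributes 0.42 × 24.305 = 10.208 g per mole.
10.208/102.606 = 0.0995 → 9.95%.

9.95 wt%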